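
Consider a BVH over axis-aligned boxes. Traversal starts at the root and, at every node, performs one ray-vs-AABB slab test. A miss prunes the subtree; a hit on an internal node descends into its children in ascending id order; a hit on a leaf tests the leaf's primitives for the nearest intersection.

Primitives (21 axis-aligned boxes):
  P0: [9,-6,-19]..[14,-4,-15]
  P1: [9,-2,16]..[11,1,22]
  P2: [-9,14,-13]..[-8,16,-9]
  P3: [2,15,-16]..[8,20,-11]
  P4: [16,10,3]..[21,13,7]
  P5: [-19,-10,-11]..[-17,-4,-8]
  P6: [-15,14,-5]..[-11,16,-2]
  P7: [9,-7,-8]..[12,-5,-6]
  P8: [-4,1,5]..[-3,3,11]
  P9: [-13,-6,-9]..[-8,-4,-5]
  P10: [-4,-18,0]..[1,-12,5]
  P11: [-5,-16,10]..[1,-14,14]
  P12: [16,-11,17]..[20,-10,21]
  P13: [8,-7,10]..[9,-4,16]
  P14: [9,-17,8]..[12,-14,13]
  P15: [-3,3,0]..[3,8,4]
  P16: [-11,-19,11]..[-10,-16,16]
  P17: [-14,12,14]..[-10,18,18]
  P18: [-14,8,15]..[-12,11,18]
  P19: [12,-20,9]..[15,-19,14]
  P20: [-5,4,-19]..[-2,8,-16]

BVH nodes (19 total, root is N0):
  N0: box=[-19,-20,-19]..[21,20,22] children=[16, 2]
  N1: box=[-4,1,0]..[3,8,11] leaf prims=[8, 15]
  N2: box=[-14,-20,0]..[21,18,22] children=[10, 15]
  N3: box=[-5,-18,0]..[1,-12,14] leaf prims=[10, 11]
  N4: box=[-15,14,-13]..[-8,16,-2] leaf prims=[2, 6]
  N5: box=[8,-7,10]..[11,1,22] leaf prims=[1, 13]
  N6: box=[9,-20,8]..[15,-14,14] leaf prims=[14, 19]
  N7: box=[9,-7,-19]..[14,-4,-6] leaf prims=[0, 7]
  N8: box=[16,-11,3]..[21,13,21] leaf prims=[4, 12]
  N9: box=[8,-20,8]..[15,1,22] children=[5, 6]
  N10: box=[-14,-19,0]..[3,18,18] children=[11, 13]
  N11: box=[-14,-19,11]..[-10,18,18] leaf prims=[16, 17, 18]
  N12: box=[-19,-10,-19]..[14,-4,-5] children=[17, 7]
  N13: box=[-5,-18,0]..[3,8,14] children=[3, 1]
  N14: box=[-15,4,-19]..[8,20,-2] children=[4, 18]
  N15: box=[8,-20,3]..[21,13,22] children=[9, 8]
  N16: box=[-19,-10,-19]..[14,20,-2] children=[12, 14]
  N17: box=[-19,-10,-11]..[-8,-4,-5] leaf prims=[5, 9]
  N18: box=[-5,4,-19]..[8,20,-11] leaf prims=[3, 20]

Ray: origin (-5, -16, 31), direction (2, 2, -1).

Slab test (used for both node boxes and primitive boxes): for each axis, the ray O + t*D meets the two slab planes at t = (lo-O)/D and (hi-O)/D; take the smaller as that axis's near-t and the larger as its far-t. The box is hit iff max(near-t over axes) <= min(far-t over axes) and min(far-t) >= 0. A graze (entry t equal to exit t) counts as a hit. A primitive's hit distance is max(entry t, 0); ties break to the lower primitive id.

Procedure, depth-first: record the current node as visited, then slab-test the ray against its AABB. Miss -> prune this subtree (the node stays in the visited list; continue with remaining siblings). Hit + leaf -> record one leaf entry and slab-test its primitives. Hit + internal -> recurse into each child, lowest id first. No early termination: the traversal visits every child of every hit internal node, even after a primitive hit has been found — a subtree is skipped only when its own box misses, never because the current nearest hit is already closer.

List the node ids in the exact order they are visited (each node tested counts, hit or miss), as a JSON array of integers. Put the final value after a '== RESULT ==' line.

Traverse from the root:
N0 x:[-7,13] y:[-2,18] z:[9,50] -> hit [9,13], descend [2, 16]
  N2 x:[-9/2,13] y:[-2,17] z:[9,31] -> hit [9,13], descend [10, 15]
    N10 x:[-9/2,4] y:[-3/2,17] z:[13,31] -> miss, prune
    N15 x:[13/2,13] y:[-2,29/2] z:[9,28] -> hit [9,13], descend [8, 9]
      N8 x:[21/2,13] y:[5/2,29/2] z:[10,28] -> hit [21/2,13] leaf, test {P4(miss), P12(miss)}
      N9 x:[13/2,10] y:[-2,17/2] z:[9,23] -> miss, prune
  N16 x:[-7,19/2] y:[3,18] z:[33,50] -> miss, prune

7 AABB tests over nodes [0, 2, 10, 15, 8, 9, 16]; 1 leaf entered; closest miss.

== RESULT ==
[0, 2, 10, 15, 8, 9, 16]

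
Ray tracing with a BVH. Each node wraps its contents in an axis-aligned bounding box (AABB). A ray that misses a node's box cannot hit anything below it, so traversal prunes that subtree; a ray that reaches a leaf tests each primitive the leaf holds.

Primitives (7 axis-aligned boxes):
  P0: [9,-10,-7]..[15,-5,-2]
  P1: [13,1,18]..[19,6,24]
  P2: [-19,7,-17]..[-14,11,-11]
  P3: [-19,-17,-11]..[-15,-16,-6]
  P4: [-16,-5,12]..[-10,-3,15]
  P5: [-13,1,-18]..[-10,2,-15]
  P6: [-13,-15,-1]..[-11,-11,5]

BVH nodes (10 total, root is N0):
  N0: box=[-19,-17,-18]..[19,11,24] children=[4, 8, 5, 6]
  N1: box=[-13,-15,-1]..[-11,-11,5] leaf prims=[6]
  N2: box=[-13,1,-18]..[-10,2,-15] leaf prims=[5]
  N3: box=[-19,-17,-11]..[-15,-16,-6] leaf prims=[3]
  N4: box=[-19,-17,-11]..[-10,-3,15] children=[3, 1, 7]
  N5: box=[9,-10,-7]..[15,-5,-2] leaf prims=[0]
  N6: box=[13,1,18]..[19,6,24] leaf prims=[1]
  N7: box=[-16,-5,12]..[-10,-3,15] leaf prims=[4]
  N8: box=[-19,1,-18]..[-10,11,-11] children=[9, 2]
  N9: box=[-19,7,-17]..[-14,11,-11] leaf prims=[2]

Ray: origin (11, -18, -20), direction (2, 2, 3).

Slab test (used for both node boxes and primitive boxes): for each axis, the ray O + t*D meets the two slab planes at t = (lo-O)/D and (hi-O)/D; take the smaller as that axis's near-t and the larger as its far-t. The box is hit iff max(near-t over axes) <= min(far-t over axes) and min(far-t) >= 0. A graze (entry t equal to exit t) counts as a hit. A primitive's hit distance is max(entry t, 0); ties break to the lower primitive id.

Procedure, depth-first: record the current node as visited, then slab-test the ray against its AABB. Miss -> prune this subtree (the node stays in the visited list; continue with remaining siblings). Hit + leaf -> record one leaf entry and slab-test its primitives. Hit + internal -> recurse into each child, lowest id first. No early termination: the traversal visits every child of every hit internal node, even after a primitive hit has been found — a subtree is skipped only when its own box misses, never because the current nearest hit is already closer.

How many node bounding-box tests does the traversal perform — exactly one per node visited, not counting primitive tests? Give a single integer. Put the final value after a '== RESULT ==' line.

Trace the traversal:
N0 x:[-15,4] y:[1/2,29/2] z:[2/3,44/3] -> hit [2/3,4], descend [4, 5, 6, 8]
  N4 x:[-15,-21/2] y:[1/2,15/2] z:[3,35/3] -> miss, prune
  N5 x:[-1,2] y:[4,13/2] z:[13/3,6] -> miss, prune
  N6 x:[1,4] y:[19/2,12] z:[38/3,44/3] -> miss, prune
  N8 x:[-15,-21/2] y:[19/2,29/2] z:[2/3,3] -> miss, prune

5 AABB tests over nodes [0, 4, 5, 6, 8]; 0 leaves entered; closest miss.

== RESULT ==
5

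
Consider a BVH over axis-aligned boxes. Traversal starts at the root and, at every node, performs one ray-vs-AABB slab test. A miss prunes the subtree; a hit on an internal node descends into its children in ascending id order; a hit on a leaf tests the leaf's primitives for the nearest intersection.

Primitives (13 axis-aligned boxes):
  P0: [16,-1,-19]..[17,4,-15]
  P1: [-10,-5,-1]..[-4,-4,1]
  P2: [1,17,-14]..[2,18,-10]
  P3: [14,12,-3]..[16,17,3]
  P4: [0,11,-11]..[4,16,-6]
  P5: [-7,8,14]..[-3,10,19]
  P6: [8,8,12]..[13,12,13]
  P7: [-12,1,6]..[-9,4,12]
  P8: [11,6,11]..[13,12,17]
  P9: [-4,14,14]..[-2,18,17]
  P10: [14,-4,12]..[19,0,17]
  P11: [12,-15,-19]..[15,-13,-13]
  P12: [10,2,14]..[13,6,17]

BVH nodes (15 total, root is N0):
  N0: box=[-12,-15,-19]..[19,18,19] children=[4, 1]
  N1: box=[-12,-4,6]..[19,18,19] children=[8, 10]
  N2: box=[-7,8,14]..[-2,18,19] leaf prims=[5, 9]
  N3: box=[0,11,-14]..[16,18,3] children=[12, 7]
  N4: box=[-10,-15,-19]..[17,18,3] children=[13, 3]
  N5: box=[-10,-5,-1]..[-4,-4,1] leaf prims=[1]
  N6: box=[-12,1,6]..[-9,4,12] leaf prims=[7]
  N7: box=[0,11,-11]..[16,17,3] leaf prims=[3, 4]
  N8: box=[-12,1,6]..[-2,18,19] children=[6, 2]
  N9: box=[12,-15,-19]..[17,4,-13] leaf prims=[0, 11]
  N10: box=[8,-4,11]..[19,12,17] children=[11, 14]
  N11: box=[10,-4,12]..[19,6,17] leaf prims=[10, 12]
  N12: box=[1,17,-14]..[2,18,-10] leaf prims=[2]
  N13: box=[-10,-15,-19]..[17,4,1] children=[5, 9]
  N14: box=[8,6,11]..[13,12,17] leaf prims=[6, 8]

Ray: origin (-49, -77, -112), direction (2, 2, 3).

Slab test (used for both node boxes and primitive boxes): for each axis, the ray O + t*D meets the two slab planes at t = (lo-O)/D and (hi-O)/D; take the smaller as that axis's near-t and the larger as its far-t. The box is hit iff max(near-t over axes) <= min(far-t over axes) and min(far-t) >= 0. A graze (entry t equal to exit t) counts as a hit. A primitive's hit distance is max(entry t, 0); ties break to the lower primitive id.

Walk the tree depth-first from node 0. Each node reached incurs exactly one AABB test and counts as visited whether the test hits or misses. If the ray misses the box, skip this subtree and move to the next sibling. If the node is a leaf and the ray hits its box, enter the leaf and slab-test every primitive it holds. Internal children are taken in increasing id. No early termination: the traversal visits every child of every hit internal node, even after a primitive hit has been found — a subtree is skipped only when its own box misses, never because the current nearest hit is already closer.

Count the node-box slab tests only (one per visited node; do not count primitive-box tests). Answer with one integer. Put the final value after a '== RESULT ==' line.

Traverse from the root:
N0 x:[37/2,34] y:[31,95/2] z:[31,131/3] -> hit [31,34], descend [1, 4]
  N1 x:[37/2,34] y:[73/2,95/2] z:[118/3,131/3] -> miss, prune
  N4 x:[39/2,33] y:[31,95/2] z:[31,115/3] -> hit [31,33], descend [3, 13]
    N3 x:[49/2,65/2] y:[44,95/2] z:[98/3,115/3] -> miss, prune
    N13 x:[39/2,33] y:[31,81/2] z:[31,113/3] -> hit [31,33], descend [5, 9]
      N5 x:[39/2,45/2] y:[36,73/2] z:[37,113/3] -> miss, prune
      N9 x:[61/2,33] y:[31,81/2] z:[31,33] -> hit [31,33] leaf, test {P0(miss), P11@t=31}

order=[0, 1, 4, 3, 13, 5, 9]  |boxes|=7  |leaves|=1  hit=P11

== RESULT ==
7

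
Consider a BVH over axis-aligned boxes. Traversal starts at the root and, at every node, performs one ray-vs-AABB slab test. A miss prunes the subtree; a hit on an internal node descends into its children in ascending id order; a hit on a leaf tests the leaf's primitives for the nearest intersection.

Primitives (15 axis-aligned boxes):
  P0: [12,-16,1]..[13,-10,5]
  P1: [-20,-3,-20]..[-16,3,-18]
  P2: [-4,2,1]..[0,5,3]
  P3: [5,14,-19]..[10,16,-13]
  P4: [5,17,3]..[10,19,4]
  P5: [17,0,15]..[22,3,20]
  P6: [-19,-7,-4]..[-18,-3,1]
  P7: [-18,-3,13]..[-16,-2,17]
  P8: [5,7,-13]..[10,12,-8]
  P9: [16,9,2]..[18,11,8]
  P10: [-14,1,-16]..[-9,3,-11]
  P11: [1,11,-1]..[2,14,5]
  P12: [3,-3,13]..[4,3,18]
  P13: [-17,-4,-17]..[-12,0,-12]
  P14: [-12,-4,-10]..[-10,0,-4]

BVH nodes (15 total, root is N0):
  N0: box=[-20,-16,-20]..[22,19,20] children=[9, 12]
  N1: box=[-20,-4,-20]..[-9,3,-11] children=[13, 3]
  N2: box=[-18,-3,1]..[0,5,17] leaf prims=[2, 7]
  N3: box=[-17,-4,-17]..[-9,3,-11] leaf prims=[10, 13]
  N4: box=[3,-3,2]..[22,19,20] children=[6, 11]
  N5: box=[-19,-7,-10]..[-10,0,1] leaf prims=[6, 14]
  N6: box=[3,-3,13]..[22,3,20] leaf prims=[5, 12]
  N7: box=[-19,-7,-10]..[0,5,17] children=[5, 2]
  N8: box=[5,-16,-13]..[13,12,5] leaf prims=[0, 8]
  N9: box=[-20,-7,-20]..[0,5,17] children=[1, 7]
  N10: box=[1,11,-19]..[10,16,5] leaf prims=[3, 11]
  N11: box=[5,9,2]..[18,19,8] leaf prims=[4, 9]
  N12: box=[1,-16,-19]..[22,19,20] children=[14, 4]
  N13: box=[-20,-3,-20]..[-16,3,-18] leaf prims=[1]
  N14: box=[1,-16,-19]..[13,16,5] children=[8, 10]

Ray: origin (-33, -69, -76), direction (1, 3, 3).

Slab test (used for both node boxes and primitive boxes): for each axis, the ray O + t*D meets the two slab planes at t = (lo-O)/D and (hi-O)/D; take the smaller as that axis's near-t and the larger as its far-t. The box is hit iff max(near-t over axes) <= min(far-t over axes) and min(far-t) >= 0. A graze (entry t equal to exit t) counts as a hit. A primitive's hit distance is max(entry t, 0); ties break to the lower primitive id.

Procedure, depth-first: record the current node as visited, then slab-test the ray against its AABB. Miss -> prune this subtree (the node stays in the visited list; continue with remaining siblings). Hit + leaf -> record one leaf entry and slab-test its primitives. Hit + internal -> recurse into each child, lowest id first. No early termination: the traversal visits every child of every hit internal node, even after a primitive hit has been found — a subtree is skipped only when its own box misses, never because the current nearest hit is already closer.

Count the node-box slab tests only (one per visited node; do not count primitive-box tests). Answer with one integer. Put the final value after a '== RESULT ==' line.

Trace the traversal:
N0 x:[13,55] y:[53/3,88/3] z:[56/3,32] -> hit [56/3,88/3], descend [9, 12]
  N9 x:[13,33] y:[62/3,74/3] z:[56/3,31] -> hit [62/3,74/3], descend [1, 7]
    N1 x:[13,24] y:[65/3,24] z:[56/3,65/3] -> hit [65/3,65/3], descend [3, 13]
      N3 x:[16,24] y:[65/3,24] z:[59/3,65/3] -> hit [65/3,65/3] leaf, test {P10(miss), P13(miss)}
      N13 x:[13,17] y:[22,24] z:[56/3,58/3] -> miss, prune
    N7 x:[14,33] y:[62/3,74/3] z:[22,31] -> hit [22,74/3], descend [2, 5]
      N2 x:[15,33] y:[22,74/3] z:[77/3,31] -> miss, prune
      N5 x:[14,23] y:[62/3,23] z:[22,77/3] -> hit [22,23] leaf, test {P6(miss), P14@t=22}
  N12 x:[34,55] y:[53/3,88/3] z:[19,32] -> miss, prune

Summary -> nodes [0, 9, 1, 3, 13, 7, 2, 5, 12]; box-tests=9; leaf-entries=2; first=P14

== RESULT ==
9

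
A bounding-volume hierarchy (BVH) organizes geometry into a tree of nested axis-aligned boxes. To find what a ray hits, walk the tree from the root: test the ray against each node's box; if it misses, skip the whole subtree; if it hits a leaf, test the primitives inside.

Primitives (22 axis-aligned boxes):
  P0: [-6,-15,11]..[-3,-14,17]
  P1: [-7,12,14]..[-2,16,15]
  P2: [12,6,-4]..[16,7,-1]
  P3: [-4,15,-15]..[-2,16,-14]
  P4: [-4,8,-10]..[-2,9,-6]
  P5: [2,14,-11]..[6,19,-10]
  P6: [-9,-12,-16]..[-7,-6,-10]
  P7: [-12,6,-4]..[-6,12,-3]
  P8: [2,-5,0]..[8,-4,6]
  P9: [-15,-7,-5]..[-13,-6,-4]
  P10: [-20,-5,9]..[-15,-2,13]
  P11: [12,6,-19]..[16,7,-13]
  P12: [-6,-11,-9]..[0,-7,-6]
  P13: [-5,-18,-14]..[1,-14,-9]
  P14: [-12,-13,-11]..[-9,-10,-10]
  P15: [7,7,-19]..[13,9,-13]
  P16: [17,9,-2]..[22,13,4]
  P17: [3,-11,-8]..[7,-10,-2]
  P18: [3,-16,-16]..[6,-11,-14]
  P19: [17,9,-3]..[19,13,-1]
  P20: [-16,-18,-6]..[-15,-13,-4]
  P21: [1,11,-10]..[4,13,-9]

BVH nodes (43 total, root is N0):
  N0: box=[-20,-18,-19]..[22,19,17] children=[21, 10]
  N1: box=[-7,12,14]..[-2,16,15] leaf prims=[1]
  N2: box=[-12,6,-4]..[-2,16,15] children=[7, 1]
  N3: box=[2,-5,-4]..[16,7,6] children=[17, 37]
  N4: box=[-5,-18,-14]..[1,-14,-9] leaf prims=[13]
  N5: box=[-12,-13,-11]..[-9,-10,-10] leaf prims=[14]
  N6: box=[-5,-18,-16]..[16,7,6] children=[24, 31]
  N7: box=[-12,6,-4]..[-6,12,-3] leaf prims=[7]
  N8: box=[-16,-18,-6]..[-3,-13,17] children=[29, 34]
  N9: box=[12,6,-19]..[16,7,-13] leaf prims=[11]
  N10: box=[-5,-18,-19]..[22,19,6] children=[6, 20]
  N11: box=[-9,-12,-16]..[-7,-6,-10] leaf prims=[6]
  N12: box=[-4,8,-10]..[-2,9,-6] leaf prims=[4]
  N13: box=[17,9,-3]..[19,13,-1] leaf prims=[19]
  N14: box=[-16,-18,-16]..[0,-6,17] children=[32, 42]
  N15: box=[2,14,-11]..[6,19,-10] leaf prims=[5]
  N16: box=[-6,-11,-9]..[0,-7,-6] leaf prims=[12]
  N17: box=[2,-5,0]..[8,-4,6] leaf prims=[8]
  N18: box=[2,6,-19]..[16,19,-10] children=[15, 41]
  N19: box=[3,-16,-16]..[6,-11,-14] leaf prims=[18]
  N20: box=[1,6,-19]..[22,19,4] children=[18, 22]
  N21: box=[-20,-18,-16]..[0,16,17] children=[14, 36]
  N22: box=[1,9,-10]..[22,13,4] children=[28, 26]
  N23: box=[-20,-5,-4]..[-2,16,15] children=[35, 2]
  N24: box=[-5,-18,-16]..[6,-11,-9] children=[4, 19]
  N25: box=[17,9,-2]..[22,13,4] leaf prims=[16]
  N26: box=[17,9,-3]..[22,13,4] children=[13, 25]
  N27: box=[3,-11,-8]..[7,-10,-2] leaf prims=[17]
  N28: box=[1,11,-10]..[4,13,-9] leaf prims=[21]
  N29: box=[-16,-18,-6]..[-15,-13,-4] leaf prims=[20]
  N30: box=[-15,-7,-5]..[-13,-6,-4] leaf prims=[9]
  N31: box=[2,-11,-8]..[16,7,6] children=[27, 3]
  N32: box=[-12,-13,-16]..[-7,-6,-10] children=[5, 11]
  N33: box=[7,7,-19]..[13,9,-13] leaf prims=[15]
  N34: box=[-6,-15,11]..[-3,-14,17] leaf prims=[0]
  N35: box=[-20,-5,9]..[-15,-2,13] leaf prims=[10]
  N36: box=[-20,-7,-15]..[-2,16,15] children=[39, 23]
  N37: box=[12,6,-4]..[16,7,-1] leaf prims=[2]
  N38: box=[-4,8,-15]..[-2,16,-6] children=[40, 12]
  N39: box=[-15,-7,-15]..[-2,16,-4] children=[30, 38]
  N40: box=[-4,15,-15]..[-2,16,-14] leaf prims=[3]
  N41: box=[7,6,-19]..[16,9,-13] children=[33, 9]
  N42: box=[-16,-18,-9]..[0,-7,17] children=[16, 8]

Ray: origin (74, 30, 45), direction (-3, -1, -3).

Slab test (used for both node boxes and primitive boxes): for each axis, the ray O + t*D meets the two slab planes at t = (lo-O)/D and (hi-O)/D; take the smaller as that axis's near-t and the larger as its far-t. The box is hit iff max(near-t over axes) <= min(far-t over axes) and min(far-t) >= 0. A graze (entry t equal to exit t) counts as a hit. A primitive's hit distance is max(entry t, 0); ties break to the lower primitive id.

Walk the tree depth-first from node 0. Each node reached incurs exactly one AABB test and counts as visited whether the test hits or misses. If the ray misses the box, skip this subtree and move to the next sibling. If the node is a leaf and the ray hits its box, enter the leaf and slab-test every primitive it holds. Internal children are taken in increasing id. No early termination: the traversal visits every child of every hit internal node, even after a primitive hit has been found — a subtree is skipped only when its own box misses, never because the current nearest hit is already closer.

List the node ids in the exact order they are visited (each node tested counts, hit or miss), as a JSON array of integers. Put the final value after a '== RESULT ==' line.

Trace the traversal:
N0 x:[52/3,94/3] y:[11,48] z:[28/3,64/3] -> hit [52/3,64/3], descend [10, 21]
  N10 x:[52/3,79/3] y:[11,48] z:[13,64/3] -> hit [52/3,64/3], descend [6, 20]
    N6 x:[58/3,79/3] y:[23,48] z:[13,61/3] -> miss, prune
    N20 x:[52/3,73/3] y:[11,24] z:[41/3,64/3] -> hit [52/3,64/3], descend [18, 22]
      N18 x:[58/3,24] y:[11,24] z:[55/3,64/3] -> hit [58/3,64/3], descend [15, 41]
        N15 x:[68/3,24] y:[11,16] z:[55/3,56/3] -> miss, prune
        N41 x:[58/3,67/3] y:[21,24] z:[58/3,64/3] -> hit [21,64/3], descend [9, 33]
          N9 x:[58/3,62/3] y:[23,24] z:[58/3,64/3] -> miss, prune
          N33 x:[61/3,67/3] y:[21,23] z:[58/3,64/3] -> hit [21,64/3] leaf, test {P15@t=21}
      N22 x:[52/3,73/3] y:[17,21] z:[41/3,55/3] -> hit [52/3,55/3], descend [26, 28]
        N26 x:[52/3,19] y:[17,21] z:[41/3,16] -> miss, prune
        N28 x:[70/3,73/3] y:[17,19] z:[18,55/3] -> miss, prune
  N21 x:[74/3,94/3] y:[14,48] z:[28/3,61/3] -> miss, prune

13 AABB tests over nodes [0, 10, 6, 20, 18, 15, 41, 9, 33, 22, 26, 28, 21]; 1 leaf entered; closest P15.

== RESULT ==
[0, 10, 6, 20, 18, 15, 41, 9, 33, 22, 26, 28, 21]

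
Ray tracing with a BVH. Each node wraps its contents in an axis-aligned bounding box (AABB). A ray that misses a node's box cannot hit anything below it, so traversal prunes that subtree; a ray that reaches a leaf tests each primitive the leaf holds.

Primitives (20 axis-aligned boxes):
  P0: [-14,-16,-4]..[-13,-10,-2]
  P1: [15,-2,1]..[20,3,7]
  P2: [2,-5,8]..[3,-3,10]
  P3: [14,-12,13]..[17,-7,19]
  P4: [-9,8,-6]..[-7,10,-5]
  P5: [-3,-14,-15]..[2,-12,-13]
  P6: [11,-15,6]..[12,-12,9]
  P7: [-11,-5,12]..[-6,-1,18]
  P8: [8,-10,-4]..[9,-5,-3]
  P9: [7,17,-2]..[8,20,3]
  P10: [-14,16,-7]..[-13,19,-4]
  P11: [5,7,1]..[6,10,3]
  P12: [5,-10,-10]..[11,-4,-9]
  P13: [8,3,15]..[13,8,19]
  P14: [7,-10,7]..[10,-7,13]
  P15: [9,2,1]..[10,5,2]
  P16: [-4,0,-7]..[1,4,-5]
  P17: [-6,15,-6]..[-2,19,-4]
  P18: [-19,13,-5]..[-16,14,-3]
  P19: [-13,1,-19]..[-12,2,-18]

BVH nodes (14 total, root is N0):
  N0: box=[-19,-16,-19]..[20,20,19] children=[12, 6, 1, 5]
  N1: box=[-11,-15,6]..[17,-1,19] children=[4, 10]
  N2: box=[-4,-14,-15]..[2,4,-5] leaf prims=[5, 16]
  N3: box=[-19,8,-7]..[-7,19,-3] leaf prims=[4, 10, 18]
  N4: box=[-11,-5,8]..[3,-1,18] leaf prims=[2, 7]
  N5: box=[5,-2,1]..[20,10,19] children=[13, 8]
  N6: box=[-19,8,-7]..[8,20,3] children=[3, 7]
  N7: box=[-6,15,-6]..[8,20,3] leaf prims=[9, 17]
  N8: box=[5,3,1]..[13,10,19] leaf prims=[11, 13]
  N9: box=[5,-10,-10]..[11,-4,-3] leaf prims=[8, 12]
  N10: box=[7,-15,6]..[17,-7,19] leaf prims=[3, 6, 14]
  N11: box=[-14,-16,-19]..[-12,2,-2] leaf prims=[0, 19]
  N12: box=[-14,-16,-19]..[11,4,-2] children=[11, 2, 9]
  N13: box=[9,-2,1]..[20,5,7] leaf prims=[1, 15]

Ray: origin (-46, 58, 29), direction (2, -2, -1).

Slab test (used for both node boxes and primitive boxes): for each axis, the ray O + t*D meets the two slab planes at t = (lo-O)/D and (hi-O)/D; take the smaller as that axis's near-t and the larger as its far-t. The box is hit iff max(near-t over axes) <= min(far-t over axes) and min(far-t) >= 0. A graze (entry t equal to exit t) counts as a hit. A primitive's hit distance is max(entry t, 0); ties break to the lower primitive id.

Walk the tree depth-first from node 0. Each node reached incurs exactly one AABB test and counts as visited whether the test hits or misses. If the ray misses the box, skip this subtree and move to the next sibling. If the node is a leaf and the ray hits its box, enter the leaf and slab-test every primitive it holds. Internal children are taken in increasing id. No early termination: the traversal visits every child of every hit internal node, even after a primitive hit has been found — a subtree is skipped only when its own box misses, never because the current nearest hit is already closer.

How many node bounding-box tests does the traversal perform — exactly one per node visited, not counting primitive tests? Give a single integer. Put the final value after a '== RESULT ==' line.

Trace the traversal:
N0 x:[27/2,33] y:[19,37] z:[10,48] -> hit [19,33], descend [1, 5, 6, 12]
  N1 x:[35/2,63/2] y:[59/2,73/2] z:[10,23] -> miss, prune
  N5 x:[51/2,33] y:[24,30] z:[10,28] -> hit [51/2,28], descend [8, 13]
    N8 x:[51/2,59/2] y:[24,55/2] z:[10,28] -> hit [51/2,55/2] leaf, test {P11(miss), P13(miss)}
    N13 x:[55/2,33] y:[53/2,30] z:[22,28] -> hit [55/2,28] leaf, test {P1(miss), P15@t=55/2}
  N6 x:[27/2,27] y:[19,25] z:[26,36] -> miss, prune
  N12 x:[16,57/2] y:[27,37] z:[31,48] -> miss, prune

Visited [0, 1, 5, 8, 13, 6, 12]. Tests: 7 box, 2 leaf. Nearest: P15.

== RESULT ==
7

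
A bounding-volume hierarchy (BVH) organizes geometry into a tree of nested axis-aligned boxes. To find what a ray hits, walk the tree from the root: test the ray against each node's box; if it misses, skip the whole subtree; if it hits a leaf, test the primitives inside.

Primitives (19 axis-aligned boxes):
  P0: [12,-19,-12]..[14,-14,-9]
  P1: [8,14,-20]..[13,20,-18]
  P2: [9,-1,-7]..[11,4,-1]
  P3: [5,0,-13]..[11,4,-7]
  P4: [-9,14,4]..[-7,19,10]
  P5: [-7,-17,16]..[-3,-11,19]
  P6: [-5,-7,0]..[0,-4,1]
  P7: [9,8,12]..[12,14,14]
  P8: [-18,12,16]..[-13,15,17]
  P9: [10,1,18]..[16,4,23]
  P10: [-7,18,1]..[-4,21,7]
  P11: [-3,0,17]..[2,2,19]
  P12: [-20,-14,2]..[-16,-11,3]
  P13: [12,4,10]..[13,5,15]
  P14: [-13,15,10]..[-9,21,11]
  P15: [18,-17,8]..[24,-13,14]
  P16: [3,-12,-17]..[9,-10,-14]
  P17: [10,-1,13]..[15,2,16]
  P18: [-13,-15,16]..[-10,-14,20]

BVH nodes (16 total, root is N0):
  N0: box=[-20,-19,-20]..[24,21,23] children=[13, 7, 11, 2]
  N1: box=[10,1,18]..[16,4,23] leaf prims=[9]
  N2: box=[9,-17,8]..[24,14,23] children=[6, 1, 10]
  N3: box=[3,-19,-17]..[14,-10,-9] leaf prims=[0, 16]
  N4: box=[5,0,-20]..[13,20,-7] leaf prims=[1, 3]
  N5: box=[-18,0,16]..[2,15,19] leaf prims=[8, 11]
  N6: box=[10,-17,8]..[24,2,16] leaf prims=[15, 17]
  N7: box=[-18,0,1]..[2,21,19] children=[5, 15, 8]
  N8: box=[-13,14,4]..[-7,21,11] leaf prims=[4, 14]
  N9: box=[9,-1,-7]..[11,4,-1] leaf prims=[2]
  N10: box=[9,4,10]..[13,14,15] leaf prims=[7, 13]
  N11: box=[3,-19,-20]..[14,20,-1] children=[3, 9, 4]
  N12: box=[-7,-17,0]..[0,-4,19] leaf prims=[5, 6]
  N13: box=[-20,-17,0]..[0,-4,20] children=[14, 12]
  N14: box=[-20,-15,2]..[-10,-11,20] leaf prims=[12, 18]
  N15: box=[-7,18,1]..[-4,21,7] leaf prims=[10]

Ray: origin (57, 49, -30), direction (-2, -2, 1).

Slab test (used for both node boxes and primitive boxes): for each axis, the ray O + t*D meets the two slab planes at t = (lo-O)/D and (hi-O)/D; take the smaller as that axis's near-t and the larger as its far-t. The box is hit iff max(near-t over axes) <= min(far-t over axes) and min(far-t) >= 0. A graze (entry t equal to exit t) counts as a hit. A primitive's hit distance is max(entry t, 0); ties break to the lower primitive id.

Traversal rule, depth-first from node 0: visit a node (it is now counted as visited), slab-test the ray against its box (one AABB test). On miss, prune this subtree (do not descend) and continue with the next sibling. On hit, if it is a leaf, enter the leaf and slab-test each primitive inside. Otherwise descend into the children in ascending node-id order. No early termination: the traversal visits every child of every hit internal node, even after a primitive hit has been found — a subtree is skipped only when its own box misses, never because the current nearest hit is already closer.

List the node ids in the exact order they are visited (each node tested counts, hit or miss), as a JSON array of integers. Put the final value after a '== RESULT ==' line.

Walk:
N0 x:[33/2,77/2] y:[14,34] z:[10,53] -> hit [33/2,34], descend [2, 7, 11, 13]
  N2 x:[33/2,24] y:[35/2,33] z:[38,53] -> miss, prune
  N7 x:[55/2,75/2] y:[14,49/2] z:[31,49] -> miss, prune
  N11 x:[43/2,27] y:[29/2,34] z:[10,29] -> hit [43/2,27], descend [3, 4, 9]
    N3 x:[43/2,27] y:[59/2,34] z:[13,21] -> miss, prune
    N4 x:[22,26] y:[29/2,49/2] z:[10,23] -> hit [22,23] leaf, test {P1(miss), P3@t=23}
    N9 x:[23,24] y:[45/2,25] z:[23,29] -> hit [23,24] leaf, test {P2@t=23}
  N13 x:[57/2,77/2] y:[53/2,33] z:[30,50] -> hit [30,33], descend [12, 14]
    N12 x:[57/2,32] y:[53/2,33] z:[30,49] -> hit [30,32] leaf, test {P5(miss), P6(miss)}
    N14 x:[67/2,77/2] y:[30,32] z:[32,50] -> miss, prune

10 AABB tests over nodes [0, 2, 7, 11, 3, 4, 9, 13, 12, 14]; 3 leaves entered; closest P2.

== RESULT ==
[0, 2, 7, 11, 3, 4, 9, 13, 12, 14]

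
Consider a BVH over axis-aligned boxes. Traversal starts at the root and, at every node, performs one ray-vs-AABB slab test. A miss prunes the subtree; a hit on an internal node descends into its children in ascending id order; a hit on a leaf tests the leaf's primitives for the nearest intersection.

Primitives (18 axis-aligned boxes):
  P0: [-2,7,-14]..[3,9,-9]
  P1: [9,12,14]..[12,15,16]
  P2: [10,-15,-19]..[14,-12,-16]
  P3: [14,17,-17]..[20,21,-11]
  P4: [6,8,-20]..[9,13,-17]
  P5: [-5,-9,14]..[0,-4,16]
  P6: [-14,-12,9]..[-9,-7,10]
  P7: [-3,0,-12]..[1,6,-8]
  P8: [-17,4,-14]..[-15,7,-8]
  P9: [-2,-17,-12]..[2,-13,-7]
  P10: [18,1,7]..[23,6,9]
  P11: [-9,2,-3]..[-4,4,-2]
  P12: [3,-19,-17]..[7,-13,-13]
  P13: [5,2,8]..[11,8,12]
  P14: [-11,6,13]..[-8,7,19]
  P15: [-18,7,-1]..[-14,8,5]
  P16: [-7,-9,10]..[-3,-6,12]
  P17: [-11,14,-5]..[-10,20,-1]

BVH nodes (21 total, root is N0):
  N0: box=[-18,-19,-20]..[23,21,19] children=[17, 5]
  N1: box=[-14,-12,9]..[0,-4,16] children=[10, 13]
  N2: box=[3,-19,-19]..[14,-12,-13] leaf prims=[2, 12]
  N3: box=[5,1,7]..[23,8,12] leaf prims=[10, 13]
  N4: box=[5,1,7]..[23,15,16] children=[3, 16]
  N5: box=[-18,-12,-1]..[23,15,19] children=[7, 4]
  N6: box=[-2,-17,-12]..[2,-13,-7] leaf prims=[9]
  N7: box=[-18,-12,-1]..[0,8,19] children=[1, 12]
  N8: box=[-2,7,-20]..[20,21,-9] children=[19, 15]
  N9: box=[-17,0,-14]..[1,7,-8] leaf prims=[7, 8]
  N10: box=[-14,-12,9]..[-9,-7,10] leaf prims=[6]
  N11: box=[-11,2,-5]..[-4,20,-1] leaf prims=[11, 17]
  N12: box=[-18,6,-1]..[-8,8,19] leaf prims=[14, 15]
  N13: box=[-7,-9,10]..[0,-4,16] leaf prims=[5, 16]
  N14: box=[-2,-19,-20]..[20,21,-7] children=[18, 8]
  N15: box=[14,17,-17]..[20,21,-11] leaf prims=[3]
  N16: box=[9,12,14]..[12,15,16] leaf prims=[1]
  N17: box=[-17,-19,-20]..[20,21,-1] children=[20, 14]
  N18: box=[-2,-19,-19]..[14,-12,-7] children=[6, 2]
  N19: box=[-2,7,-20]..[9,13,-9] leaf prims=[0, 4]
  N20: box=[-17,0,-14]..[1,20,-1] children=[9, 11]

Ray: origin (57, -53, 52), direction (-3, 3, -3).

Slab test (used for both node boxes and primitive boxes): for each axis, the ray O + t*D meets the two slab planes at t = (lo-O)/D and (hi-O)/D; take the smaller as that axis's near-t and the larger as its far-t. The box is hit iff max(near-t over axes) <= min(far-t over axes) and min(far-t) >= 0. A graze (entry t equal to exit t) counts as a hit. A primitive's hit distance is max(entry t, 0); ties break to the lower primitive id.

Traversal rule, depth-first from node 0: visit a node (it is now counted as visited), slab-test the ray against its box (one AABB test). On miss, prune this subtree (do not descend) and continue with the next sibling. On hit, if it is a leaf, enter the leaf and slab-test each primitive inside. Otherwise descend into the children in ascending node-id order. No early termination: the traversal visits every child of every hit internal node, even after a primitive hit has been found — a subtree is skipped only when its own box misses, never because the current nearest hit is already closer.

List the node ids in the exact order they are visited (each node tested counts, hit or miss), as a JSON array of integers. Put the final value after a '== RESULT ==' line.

Walk:
N0 x:[34/3,25] y:[34/3,74/3] z:[11,24] -> hit [34/3,24], descend [5, 17]
  N5 x:[34/3,25] y:[41/3,68/3] z:[11,53/3] -> hit [41/3,53/3], descend [4, 7]
    N4 x:[34/3,52/3] y:[18,68/3] z:[12,15] -> miss, prune
    N7 x:[19,25] y:[41/3,61/3] z:[11,53/3] -> miss, prune
  N17 x:[37/3,74/3] y:[34/3,74/3] z:[53/3,24] -> hit [53/3,24], descend [14, 20]
    N14 x:[37/3,59/3] y:[34/3,74/3] z:[59/3,24] -> hit [59/3,59/3], descend [8, 18]
      N8 x:[37/3,59/3] y:[20,74/3] z:[61/3,24] -> miss, prune
      N18 x:[43/3,59/3] y:[34/3,41/3] z:[59/3,71/3] -> miss, prune
    N20 x:[56/3,74/3] y:[53/3,73/3] z:[53/3,22] -> hit [56/3,22], descend [9, 11]
      N9 x:[56/3,74/3] y:[53/3,20] z:[20,22] -> hit [20,20] leaf, test {P7(miss), P8(miss)}
      N11 x:[61/3,68/3] y:[55/3,73/3] z:[53/3,19] -> miss, prune

Visited [0, 5, 4, 7, 17, 14, 8, 18, 20, 9, 11]. Tests: 11 box, 1 leaf. Nearest: miss.

== RESULT ==
[0, 5, 4, 7, 17, 14, 8, 18, 20, 9, 11]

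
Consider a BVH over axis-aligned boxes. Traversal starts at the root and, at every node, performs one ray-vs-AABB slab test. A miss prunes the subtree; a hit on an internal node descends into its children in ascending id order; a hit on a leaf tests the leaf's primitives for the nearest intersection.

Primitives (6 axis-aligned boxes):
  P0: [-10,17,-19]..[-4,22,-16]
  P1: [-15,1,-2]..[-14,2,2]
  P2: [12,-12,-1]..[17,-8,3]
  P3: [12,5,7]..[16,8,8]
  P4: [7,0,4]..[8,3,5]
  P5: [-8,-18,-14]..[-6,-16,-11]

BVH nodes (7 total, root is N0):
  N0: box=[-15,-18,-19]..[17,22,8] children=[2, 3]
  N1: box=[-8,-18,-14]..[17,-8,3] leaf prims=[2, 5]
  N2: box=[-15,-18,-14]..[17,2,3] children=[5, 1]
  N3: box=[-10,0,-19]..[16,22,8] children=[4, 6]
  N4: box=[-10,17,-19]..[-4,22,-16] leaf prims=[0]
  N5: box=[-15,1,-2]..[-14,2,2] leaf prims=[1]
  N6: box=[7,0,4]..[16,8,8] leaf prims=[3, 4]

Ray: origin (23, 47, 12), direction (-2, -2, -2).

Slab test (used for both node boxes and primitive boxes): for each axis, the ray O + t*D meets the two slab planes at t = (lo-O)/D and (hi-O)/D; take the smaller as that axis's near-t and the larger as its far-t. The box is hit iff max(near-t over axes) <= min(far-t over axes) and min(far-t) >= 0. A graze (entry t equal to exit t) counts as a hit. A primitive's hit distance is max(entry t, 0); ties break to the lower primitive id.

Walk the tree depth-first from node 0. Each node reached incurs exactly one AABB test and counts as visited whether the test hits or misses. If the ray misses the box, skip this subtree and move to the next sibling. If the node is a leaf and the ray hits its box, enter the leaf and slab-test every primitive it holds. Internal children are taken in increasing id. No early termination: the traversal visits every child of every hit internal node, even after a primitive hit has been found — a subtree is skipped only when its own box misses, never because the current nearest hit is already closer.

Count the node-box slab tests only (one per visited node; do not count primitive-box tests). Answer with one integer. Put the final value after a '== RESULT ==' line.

Traverse from the root:
N0 x:[3,19] y:[25/2,65/2] z:[2,31/2] -> hit [25/2,31/2], descend [2, 3]
  N2 x:[3,19] y:[45/2,65/2] z:[9/2,13] -> miss, prune
  N3 x:[7/2,33/2] y:[25/2,47/2] z:[2,31/2] -> hit [25/2,31/2], descend [4, 6]
    N4 x:[27/2,33/2] y:[25/2,15] z:[14,31/2] -> hit [14,15] leaf, test {P0@t=14}
    N6 x:[7/2,8] y:[39/2,47/2] z:[2,4] -> miss, prune

Summary -> nodes [0, 2, 3, 4, 6]; box-tests=5; leaf-entries=1; first=P0

== RESULT ==
5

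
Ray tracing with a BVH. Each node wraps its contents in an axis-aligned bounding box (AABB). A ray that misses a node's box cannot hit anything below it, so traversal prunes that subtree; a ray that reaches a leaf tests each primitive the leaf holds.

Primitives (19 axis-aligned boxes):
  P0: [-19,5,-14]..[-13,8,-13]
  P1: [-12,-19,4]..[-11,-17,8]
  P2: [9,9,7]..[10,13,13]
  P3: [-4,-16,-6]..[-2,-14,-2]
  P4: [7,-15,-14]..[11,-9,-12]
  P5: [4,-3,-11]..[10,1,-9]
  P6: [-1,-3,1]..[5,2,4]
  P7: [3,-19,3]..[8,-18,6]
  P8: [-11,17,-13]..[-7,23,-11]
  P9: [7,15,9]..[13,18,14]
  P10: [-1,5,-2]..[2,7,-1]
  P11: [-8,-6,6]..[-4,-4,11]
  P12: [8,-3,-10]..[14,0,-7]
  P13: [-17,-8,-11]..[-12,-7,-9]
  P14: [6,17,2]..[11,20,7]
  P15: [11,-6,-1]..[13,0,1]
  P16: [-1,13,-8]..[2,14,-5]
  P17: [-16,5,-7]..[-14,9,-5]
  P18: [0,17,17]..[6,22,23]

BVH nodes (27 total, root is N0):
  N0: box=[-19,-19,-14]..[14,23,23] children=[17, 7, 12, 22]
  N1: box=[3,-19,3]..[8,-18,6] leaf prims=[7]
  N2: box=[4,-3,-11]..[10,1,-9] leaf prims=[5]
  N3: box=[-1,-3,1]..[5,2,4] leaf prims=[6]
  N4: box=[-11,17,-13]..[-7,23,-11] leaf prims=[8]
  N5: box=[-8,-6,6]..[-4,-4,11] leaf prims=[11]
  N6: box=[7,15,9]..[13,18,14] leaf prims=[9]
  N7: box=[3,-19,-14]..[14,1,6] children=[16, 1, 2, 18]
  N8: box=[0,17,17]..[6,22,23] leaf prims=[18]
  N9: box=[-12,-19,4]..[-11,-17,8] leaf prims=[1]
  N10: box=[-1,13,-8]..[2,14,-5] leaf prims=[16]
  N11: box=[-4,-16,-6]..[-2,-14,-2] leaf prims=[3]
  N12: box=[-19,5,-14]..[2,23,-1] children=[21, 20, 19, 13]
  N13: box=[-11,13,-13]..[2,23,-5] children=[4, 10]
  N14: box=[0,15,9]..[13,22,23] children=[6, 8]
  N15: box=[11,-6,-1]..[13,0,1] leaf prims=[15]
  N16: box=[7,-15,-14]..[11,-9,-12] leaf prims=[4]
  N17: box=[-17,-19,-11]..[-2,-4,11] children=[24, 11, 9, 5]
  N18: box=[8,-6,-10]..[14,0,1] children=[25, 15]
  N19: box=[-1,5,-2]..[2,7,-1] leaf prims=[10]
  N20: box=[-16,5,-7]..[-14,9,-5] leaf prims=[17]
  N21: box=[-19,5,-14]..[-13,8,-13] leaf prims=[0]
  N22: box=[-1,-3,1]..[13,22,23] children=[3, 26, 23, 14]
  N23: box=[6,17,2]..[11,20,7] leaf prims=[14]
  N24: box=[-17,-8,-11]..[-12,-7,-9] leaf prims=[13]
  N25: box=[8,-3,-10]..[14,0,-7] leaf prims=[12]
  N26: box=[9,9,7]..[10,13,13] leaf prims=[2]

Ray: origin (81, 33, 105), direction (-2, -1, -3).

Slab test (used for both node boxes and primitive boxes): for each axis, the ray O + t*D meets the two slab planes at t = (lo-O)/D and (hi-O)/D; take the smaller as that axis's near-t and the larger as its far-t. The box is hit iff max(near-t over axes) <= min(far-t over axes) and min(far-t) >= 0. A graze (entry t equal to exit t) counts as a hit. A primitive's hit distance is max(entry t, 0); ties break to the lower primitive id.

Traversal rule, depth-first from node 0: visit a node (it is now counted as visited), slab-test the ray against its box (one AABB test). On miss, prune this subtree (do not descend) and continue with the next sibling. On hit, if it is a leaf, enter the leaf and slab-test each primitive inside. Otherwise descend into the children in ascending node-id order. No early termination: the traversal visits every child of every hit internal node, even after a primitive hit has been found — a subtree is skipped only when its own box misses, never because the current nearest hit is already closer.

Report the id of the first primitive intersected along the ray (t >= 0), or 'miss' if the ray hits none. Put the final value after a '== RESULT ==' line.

Trace the traversal:
N0 x:[67/2,50] y:[10,52] z:[82/3,119/3] -> hit [67/2,119/3], descend [7, 12, 17, 22]
  N7 x:[67/2,39] y:[32,52] z:[33,119/3] -> hit [67/2,39], descend [1, 2, 16, 18]
    N1 x:[73/2,39] y:[51,52] z:[33,34] -> miss, prune
    N2 x:[71/2,77/2] y:[32,36] z:[38,116/3] -> miss, prune
    N16 x:[35,37] y:[42,48] z:[39,119/3] -> miss, prune
    N18 x:[67/2,73/2] y:[33,39] z:[104/3,115/3] -> hit [104/3,73/2], descend [15, 25]
      N15 x:[34,35] y:[33,39] z:[104/3,106/3] -> hit [104/3,35] leaf, test {P15@t=104/3}
      N25 x:[67/2,73/2] y:[33,36] z:[112/3,115/3] -> miss, prune
  N12 x:[79/2,50] y:[10,28] z:[106/3,119/3] -> miss, prune
  N17 x:[83/2,49] y:[37,52] z:[94/3,116/3] -> miss, prune
  N22 x:[34,41] y:[11,36] z:[82/3,104/3] -> hit [34,104/3], descend [3, 14, 23, 26]
    N3 x:[38,41] y:[31,36] z:[101/3,104/3] -> miss, prune
    N14 x:[34,81/2] y:[11,18] z:[82/3,32] -> miss, prune
    N23 x:[35,75/2] y:[13,16] z:[98/3,103/3] -> miss, prune
    N26 x:[71/2,36] y:[20,24] z:[92/3,98/3] -> miss, prune

15 AABB tests over nodes [0, 7, 1, 2, 16, 18, 15, 25, 12, 17, 22, 3, 14, 23, 26]; 1 leaf entered; closest P15.

== RESULT ==
15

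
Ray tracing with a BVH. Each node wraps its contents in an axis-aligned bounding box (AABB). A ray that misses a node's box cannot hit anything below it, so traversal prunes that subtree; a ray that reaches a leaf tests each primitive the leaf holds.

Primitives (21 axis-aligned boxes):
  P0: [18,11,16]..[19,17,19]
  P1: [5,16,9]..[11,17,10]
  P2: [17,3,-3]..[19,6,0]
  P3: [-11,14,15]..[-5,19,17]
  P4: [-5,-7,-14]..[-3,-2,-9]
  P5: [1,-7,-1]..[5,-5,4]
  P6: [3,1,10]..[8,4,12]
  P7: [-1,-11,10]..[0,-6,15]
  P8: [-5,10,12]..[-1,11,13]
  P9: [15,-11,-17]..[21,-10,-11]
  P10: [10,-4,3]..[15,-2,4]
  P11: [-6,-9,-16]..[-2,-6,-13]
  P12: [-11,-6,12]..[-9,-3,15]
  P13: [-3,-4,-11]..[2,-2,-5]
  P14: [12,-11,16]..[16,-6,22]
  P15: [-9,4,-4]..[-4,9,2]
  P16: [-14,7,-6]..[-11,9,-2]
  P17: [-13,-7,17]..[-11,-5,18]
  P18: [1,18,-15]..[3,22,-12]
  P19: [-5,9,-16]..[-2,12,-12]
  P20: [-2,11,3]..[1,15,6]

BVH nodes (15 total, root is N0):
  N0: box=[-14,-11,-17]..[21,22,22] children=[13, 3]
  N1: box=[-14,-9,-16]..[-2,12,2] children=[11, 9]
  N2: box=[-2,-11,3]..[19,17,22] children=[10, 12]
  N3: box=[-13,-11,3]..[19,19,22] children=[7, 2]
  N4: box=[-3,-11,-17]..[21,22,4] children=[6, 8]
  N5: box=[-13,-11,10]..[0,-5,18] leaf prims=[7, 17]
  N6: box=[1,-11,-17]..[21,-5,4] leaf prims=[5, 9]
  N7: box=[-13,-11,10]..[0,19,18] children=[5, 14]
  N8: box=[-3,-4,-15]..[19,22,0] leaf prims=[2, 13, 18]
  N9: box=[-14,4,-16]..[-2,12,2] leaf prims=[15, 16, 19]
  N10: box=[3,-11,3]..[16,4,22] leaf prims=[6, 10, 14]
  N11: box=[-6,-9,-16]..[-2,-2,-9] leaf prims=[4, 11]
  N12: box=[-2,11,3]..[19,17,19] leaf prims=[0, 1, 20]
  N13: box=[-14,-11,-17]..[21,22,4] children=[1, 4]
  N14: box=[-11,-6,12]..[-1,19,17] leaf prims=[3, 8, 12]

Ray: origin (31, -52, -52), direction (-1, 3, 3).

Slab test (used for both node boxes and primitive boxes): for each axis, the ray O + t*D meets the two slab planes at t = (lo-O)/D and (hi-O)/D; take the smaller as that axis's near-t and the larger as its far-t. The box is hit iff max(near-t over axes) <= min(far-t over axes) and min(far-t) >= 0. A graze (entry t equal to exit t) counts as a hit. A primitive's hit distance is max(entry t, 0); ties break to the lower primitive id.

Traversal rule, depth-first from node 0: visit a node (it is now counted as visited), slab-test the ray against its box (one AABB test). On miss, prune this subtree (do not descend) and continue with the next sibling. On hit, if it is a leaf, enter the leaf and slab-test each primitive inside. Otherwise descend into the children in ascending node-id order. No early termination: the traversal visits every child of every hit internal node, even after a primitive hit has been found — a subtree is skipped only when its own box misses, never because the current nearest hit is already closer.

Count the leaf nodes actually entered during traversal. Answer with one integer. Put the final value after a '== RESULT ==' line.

Walk:
N0 x:[10,45] y:[41/3,74/3] z:[35/3,74/3] -> hit [41/3,74/3], descend [3, 13]
  N3 x:[12,44] y:[41/3,71/3] z:[55/3,74/3] -> hit [55/3,71/3], descend [2, 7]
    N2 x:[12,33] y:[41/3,23] z:[55/3,74/3] -> hit [55/3,23], descend [10, 12]
      N10 x:[15,28] y:[41/3,56/3] z:[55/3,74/3] -> hit [55/3,56/3] leaf, test {P6(miss), P10(miss), P14(miss)}
      N12 x:[12,33] y:[21,23] z:[55/3,71/3] -> hit [21,23] leaf, test {P0(miss), P1(miss), P20(miss)}
    N7 x:[31,44] y:[41/3,71/3] z:[62/3,70/3] -> miss, prune
  N13 x:[10,45] y:[41/3,74/3] z:[35/3,56/3] -> hit [41/3,56/3], descend [1, 4]
    N1 x:[33,45] y:[43/3,64/3] z:[12,18] -> miss, prune
    N4 x:[10,34] y:[41/3,74/3] z:[35/3,56/3] -> hit [41/3,56/3], descend [6, 8]
      N6 x:[10,30] y:[41/3,47/3] z:[35/3,56/3] -> hit [41/3,47/3] leaf, test {P5(miss), P9@t=41/3}
      N8 x:[12,34] y:[16,74/3] z:[37/3,52/3] -> hit [16,52/3] leaf, test {P2(miss), P13(miss), P18(miss)}

Summary -> nodes [0, 3, 2, 10, 12, 7, 13, 1, 4, 6, 8]; box-tests=11; leaf-entries=4; first=P9

== RESULT ==
4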